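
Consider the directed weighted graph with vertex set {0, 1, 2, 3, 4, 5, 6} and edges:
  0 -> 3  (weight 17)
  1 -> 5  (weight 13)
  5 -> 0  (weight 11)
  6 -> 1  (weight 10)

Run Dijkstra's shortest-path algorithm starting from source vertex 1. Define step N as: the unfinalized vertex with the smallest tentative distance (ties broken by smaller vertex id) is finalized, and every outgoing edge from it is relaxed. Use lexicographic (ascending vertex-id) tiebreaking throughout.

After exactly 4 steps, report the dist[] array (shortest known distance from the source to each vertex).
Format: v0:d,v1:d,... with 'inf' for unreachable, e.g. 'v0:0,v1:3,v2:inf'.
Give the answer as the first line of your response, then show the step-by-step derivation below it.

v0:24,v1:0,v2:inf,v3:41,v4:inf,v5:13,v6:inf

step 1: dist = v0:inf,v1:0,v2:inf,v3:inf,v4:inf,v5:13,v6:inf
step 2: dist = v0:24,v1:0,v2:inf,v3:inf,v4:inf,v5:13,v6:inf
step 3: dist = v0:24,v1:0,v2:inf,v3:41,v4:inf,v5:13,v6:inf
step 4: dist = v0:24,v1:0,v2:inf,v3:41,v4:inf,v5:13,v6:inf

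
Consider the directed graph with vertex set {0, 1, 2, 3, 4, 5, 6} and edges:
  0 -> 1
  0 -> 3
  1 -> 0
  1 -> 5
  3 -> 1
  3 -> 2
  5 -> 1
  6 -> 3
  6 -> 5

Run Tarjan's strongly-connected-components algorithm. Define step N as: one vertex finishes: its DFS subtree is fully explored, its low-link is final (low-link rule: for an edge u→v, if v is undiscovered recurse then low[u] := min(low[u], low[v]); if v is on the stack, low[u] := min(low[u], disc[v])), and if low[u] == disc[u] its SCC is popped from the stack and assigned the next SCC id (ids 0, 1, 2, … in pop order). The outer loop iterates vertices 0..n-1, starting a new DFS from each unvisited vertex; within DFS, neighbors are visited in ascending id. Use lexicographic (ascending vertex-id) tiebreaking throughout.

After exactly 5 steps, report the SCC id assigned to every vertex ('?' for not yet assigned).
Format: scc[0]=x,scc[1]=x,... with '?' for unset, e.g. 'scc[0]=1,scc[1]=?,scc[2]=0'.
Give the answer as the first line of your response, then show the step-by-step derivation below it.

scc[0]=1,scc[1]=1,scc[2]=0,scc[3]=1,scc[4]=?,scc[5]=1,scc[6]=?

step 1: low=(low[0]=0,low[1]=0,low[2]=?,low[3]=?,low[4]=?,low[5]=1,low[6]=?); scc=(scc[0]=?,scc[1]=?,scc[2]=?,scc[3]=?,scc[4]=?,scc[5]=?,scc[6]=?)
step 2: low=(low[0]=0,low[1]=0,low[2]=?,low[3]=?,low[4]=?,low[5]=1,low[6]=?); scc=(scc[0]=?,scc[1]=?,scc[2]=?,scc[3]=?,scc[4]=?,scc[5]=?,scc[6]=?)
step 3: low=(low[0]=0,low[1]=0,low[2]=4,low[3]=1,low[4]=?,low[5]=1,low[6]=?); scc=(scc[0]=?,scc[1]=?,scc[2]=0,scc[3]=?,scc[4]=?,scc[5]=?,scc[6]=?)
step 4: low=(low[0]=0,low[1]=0,low[2]=4,low[3]=1,low[4]=?,low[5]=1,low[6]=?); scc=(scc[0]=?,scc[1]=?,scc[2]=0,scc[3]=?,scc[4]=?,scc[5]=?,scc[6]=?)
step 5: low=(low[0]=0,low[1]=0,low[2]=4,low[3]=1,low[4]=?,low[5]=1,low[6]=?); scc=(scc[0]=1,scc[1]=1,scc[2]=0,scc[3]=1,scc[4]=?,scc[5]=1,scc[6]=?)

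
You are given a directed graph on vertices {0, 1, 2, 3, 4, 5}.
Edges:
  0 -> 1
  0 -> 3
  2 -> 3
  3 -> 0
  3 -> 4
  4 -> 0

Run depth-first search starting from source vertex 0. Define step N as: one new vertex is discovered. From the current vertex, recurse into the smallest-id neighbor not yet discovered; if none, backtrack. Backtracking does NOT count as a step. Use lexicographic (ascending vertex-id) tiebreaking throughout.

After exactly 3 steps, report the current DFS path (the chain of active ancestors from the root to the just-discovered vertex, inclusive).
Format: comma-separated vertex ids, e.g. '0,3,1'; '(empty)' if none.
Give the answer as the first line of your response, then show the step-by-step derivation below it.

0,3

step 1: discover 0; path=0; order=0
step 2: discover 1; path=0>1; order=0,1
step 3: discover 3; path=0>3; order=0,1,3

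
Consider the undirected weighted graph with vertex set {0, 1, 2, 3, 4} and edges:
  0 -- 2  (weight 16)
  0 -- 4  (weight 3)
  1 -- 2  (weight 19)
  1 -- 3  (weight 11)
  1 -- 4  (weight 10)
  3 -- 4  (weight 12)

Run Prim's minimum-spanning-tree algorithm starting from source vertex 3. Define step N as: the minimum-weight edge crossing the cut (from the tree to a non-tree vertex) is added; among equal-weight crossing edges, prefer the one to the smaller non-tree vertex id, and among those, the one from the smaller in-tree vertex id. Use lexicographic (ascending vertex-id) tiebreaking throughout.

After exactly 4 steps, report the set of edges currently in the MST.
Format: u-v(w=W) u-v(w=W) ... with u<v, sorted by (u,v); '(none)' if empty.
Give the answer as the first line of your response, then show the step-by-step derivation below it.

0-2(w=16) 0-4(w=3) 1-3(w=11) 1-4(w=10)

step 1: add edge 1-3 (w=11); MST = {1-3(w=11)}
step 2: add edge 1-4 (w=10); MST = {1-3(w=11) 1-4(w=10)}
step 3: add edge 0-4 (w=3); MST = {0-4(w=3) 1-3(w=11) 1-4(w=10)}
step 4: add edge 0-2 (w=16); MST = {0-2(w=16) 0-4(w=3) 1-3(w=11) 1-4(w=10)}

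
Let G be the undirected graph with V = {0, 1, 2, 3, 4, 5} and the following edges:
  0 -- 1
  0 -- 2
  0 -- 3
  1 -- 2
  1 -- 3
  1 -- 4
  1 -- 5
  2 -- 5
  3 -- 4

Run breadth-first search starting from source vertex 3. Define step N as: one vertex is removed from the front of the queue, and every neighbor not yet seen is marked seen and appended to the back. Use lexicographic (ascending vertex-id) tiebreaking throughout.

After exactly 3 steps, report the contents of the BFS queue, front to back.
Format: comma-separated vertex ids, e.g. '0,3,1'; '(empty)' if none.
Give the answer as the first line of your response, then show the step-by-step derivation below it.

4,2,5

step 1: dequeue 3; queue=[0,1,4]; order=3
step 2: dequeue 0; queue=[1,4,2]; order=3,0
step 3: dequeue 1; queue=[4,2,5]; order=3,0,1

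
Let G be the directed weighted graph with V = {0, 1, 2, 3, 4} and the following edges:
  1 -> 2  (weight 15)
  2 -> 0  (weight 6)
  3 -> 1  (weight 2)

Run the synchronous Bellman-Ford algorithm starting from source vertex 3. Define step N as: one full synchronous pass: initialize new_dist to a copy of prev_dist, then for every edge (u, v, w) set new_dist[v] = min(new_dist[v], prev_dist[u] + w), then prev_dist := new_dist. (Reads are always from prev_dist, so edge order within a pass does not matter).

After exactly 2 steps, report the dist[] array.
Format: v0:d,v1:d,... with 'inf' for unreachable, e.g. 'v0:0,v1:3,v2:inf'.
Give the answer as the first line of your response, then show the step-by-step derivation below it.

v0:inf,v1:2,v2:17,v3:0,v4:inf

step 1: dist = v0:inf,v1:2,v2:inf,v3:0,v4:inf
step 2: dist = v0:inf,v1:2,v2:17,v3:0,v4:inf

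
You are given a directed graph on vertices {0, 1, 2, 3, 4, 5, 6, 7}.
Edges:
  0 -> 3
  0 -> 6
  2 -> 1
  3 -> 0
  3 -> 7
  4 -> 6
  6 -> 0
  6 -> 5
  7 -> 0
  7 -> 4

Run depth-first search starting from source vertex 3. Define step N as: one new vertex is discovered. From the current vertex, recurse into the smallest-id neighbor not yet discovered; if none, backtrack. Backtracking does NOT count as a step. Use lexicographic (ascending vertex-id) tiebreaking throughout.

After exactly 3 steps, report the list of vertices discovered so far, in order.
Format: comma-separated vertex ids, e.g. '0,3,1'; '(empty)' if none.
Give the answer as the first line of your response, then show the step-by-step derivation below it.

3,0,6

step 1: discover 3; path=3; order=3
step 2: discover 0; path=3>0; order=3,0
step 3: discover 6; path=3>0>6; order=3,0,6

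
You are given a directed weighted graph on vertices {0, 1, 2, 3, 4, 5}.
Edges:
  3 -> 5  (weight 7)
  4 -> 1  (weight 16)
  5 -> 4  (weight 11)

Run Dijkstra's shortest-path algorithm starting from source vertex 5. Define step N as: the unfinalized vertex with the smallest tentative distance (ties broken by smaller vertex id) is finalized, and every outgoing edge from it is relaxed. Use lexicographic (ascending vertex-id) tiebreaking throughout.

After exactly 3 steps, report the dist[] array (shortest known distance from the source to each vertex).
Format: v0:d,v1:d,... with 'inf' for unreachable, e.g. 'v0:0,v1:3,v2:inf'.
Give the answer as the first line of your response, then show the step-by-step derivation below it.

v0:inf,v1:27,v2:inf,v3:inf,v4:11,v5:0

step 1: dist = v0:inf,v1:inf,v2:inf,v3:inf,v4:11,v5:0
step 2: dist = v0:inf,v1:27,v2:inf,v3:inf,v4:11,v5:0
step 3: dist = v0:inf,v1:27,v2:inf,v3:inf,v4:11,v5:0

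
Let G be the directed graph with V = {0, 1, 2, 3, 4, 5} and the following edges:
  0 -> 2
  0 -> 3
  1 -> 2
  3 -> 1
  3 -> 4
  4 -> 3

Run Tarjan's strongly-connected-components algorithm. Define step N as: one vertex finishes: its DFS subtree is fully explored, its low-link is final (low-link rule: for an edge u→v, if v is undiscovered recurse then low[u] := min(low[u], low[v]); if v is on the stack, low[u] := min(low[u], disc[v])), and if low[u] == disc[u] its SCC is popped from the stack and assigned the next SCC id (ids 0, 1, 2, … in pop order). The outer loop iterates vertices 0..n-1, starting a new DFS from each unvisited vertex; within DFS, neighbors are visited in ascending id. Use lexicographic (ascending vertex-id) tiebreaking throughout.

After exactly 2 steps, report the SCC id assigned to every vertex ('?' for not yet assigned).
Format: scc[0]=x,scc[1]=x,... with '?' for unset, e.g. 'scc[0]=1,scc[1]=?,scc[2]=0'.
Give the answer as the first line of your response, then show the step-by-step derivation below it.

scc[0]=?,scc[1]=1,scc[2]=0,scc[3]=?,scc[4]=?,scc[5]=?

step 1: low=(low[0]=0,low[1]=?,low[2]=1,low[3]=?,low[4]=?,low[5]=?); scc=(scc[0]=?,scc[1]=?,scc[2]=0,scc[3]=?,scc[4]=?,scc[5]=?)
step 2: low=(low[0]=0,low[1]=3,low[2]=1,low[3]=2,low[4]=?,low[5]=?); scc=(scc[0]=?,scc[1]=1,scc[2]=0,scc[3]=?,scc[4]=?,scc[5]=?)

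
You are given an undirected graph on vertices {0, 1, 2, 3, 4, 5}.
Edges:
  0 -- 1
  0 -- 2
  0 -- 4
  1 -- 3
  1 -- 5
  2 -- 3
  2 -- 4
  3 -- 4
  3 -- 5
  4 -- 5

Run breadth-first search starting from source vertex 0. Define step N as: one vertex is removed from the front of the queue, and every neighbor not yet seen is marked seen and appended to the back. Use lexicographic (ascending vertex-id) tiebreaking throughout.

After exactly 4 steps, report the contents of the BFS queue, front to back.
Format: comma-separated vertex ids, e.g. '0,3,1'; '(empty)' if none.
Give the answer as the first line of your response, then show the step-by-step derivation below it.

3,5

step 1: dequeue 0; queue=[1,2,4]; order=0
step 2: dequeue 1; queue=[2,4,3,5]; order=0,1
step 3: dequeue 2; queue=[4,3,5]; order=0,1,2
step 4: dequeue 4; queue=[3,5]; order=0,1,2,4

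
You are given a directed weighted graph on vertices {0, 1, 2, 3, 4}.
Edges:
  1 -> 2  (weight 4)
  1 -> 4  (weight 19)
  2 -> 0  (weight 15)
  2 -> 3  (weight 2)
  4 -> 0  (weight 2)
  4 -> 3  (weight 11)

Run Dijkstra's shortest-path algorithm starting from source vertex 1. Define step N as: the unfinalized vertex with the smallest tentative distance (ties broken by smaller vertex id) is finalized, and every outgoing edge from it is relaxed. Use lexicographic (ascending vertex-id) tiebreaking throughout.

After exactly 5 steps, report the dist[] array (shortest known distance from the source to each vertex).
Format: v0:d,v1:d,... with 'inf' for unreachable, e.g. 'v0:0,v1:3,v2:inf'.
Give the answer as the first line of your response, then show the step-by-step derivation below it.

v0:19,v1:0,v2:4,v3:6,v4:19

step 1: dist = v0:inf,v1:0,v2:4,v3:inf,v4:19
step 2: dist = v0:19,v1:0,v2:4,v3:6,v4:19
step 3: dist = v0:19,v1:0,v2:4,v3:6,v4:19
step 4: dist = v0:19,v1:0,v2:4,v3:6,v4:19
step 5: dist = v0:19,v1:0,v2:4,v3:6,v4:19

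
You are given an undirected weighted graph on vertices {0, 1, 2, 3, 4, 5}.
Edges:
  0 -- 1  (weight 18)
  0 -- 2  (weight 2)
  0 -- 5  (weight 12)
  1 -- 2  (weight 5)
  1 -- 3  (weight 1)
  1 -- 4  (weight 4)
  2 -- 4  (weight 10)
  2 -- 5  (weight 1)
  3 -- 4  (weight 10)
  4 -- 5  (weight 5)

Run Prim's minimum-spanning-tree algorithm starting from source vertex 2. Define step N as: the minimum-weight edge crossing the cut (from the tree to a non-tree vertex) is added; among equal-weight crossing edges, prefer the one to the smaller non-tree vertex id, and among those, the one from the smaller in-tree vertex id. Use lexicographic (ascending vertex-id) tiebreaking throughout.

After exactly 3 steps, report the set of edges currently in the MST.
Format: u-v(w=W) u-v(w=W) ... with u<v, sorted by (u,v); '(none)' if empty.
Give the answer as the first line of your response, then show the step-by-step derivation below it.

0-2(w=2) 1-2(w=5) 2-5(w=1)

step 1: add edge 2-5 (w=1); MST = {2-5(w=1)}
step 2: add edge 0-2 (w=2); MST = {0-2(w=2) 2-5(w=1)}
step 3: add edge 1-2 (w=5); MST = {0-2(w=2) 1-2(w=5) 2-5(w=1)}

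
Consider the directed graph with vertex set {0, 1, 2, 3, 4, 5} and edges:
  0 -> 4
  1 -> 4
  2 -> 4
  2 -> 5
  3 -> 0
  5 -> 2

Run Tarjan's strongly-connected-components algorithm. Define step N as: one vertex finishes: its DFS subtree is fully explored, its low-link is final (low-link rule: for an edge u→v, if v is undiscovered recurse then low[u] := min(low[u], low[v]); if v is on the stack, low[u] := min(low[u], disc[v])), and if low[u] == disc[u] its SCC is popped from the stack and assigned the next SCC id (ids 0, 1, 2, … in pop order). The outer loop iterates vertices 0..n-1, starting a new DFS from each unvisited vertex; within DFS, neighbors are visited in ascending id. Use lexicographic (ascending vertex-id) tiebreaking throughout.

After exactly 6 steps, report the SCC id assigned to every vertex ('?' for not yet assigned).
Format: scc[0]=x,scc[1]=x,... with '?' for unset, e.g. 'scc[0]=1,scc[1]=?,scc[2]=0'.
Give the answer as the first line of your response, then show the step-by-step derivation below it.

scc[0]=1,scc[1]=2,scc[2]=3,scc[3]=4,scc[4]=0,scc[5]=3

step 1: low=(low[0]=0,low[1]=?,low[2]=?,low[3]=?,low[4]=1,low[5]=?); scc=(scc[0]=?,scc[1]=?,scc[2]=?,scc[3]=?,scc[4]=0,scc[5]=?)
step 2: low=(low[0]=0,low[1]=?,low[2]=?,low[3]=?,low[4]=1,low[5]=?); scc=(scc[0]=1,scc[1]=?,scc[2]=?,scc[3]=?,scc[4]=0,scc[5]=?)
step 3: low=(low[0]=0,low[1]=2,low[2]=?,low[3]=?,low[4]=1,low[5]=?); scc=(scc[0]=1,scc[1]=2,scc[2]=?,scc[3]=?,scc[4]=0,scc[5]=?)
step 4: low=(low[0]=0,low[1]=2,low[2]=3,low[3]=?,low[4]=1,low[5]=3); scc=(scc[0]=1,scc[1]=2,scc[2]=?,scc[3]=?,scc[4]=0,scc[5]=?)
step 5: low=(low[0]=0,low[1]=2,low[2]=3,low[3]=?,low[4]=1,low[5]=3); scc=(scc[0]=1,scc[1]=2,scc[2]=3,scc[3]=?,scc[4]=0,scc[5]=3)
step 6: low=(low[0]=0,low[1]=2,low[2]=3,low[3]=5,low[4]=1,low[5]=3); scc=(scc[0]=1,scc[1]=2,scc[2]=3,scc[3]=4,scc[4]=0,scc[5]=3)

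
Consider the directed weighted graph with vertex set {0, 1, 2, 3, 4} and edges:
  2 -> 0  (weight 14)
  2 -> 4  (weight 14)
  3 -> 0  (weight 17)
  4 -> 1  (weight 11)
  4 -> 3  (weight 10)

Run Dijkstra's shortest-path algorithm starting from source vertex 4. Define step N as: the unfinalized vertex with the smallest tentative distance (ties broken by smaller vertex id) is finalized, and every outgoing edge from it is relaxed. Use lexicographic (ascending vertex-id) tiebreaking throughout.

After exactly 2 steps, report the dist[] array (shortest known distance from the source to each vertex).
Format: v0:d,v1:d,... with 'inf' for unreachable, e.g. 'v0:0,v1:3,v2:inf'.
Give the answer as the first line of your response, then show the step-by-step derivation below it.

v0:27,v1:11,v2:inf,v3:10,v4:0

step 1: dist = v0:inf,v1:11,v2:inf,v3:10,v4:0
step 2: dist = v0:27,v1:11,v2:inf,v3:10,v4:0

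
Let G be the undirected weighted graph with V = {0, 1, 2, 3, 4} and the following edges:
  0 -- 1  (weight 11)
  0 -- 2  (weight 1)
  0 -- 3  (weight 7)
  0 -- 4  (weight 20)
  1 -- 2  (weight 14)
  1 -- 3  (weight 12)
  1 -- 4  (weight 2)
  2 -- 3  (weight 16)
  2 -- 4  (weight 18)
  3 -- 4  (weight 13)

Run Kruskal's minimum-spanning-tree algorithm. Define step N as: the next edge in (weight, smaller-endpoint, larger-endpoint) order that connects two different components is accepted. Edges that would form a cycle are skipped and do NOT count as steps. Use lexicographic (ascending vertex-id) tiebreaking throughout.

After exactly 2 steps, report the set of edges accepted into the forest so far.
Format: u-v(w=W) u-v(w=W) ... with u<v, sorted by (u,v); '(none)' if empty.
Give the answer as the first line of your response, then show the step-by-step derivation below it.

0-2(w=1) 1-4(w=2)

step 1: add edge 0-2 (w=1); MST = {0-2(w=1)}
step 2: add edge 1-4 (w=2); MST = {0-2(w=1) 1-4(w=2)}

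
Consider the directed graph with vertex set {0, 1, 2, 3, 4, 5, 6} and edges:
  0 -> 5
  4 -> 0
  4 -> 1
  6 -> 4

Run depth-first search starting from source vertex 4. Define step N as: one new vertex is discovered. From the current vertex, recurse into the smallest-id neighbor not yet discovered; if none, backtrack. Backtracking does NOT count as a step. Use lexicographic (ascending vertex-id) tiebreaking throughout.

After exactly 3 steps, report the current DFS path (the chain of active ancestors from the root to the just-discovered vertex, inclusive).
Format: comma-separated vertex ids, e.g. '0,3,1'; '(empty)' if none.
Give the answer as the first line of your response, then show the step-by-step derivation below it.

4,0,5

step 1: discover 4; path=4; order=4
step 2: discover 0; path=4>0; order=4,0
step 3: discover 5; path=4>0>5; order=4,0,5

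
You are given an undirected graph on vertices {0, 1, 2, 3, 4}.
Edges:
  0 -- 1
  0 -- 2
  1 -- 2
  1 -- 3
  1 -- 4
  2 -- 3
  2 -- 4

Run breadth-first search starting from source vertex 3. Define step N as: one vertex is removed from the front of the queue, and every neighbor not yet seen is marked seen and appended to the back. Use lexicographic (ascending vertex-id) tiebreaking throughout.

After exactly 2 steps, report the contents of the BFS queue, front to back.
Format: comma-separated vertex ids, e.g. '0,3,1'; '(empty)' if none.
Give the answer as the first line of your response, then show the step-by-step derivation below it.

2,0,4

step 1: dequeue 3; queue=[1,2]; order=3
step 2: dequeue 1; queue=[2,0,4]; order=3,1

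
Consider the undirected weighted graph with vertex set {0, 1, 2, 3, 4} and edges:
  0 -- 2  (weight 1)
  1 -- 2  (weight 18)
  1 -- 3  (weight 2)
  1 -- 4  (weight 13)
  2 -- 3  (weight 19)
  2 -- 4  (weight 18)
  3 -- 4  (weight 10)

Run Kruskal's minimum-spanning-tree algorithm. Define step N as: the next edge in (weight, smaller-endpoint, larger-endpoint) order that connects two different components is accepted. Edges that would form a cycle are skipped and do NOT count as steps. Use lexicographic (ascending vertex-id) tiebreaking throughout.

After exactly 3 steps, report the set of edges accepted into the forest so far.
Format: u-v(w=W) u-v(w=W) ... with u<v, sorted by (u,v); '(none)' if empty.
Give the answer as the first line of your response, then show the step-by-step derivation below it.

0-2(w=1) 1-3(w=2) 3-4(w=10)

step 1: add edge 0-2 (w=1); MST = {0-2(w=1)}
step 2: add edge 1-3 (w=2); MST = {0-2(w=1) 1-3(w=2)}
step 3: add edge 3-4 (w=10); MST = {0-2(w=1) 1-3(w=2) 3-4(w=10)}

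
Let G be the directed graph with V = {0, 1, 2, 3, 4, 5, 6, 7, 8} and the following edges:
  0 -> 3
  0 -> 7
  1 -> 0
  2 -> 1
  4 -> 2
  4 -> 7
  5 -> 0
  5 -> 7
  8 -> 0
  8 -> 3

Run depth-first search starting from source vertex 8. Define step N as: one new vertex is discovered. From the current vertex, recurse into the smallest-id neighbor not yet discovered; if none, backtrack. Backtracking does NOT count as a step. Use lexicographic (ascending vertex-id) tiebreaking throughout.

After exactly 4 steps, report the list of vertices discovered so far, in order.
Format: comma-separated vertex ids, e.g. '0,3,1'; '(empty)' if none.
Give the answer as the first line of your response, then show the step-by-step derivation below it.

8,0,3,7

step 1: discover 8; path=8; order=8
step 2: discover 0; path=8>0; order=8,0
step 3: discover 3; path=8>0>3; order=8,0,3
step 4: discover 7; path=8>0>7; order=8,0,3,7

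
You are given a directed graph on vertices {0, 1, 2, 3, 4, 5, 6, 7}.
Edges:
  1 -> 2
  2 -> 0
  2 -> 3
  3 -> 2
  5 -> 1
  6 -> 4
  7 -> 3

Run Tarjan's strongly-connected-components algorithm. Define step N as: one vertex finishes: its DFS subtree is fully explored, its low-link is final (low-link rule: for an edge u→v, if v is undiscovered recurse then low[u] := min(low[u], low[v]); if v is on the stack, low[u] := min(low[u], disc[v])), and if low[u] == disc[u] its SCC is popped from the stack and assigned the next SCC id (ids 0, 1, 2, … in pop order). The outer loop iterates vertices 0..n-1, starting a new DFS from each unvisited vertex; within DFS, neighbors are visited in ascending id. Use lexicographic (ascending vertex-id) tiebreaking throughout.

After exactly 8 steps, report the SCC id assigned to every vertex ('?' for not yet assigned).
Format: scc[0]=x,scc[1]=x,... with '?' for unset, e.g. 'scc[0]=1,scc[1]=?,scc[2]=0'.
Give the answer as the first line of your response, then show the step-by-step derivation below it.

scc[0]=0,scc[1]=2,scc[2]=1,scc[3]=1,scc[4]=3,scc[5]=4,scc[6]=5,scc[7]=6

step 1: low=(low[0]=0,low[1]=?,low[2]=?,low[3]=?,low[4]=?,low[5]=?,low[6]=?,low[7]=?); scc=(scc[0]=0,scc[1]=?,scc[2]=?,scc[3]=?,scc[4]=?,scc[5]=?,scc[6]=?,scc[7]=?)
step 2: low=(low[0]=0,low[1]=1,low[2]=2,low[3]=2,low[4]=?,low[5]=?,low[6]=?,low[7]=?); scc=(scc[0]=0,scc[1]=?,scc[2]=?,scc[3]=?,scc[4]=?,scc[5]=?,scc[6]=?,scc[7]=?)
step 3: low=(low[0]=0,low[1]=1,low[2]=2,low[3]=2,low[4]=?,low[5]=?,low[6]=?,low[7]=?); scc=(scc[0]=0,scc[1]=?,scc[2]=1,scc[3]=1,scc[4]=?,scc[5]=?,scc[6]=?,scc[7]=?)
step 4: low=(low[0]=0,low[1]=1,low[2]=2,low[3]=2,low[4]=?,low[5]=?,low[6]=?,low[7]=?); scc=(scc[0]=0,scc[1]=2,scc[2]=1,scc[3]=1,scc[4]=?,scc[5]=?,scc[6]=?,scc[7]=?)
step 5: low=(low[0]=0,low[1]=1,low[2]=2,low[3]=2,low[4]=4,low[5]=?,low[6]=?,low[7]=?); scc=(scc[0]=0,scc[1]=2,scc[2]=1,scc[3]=1,scc[4]=3,scc[5]=?,scc[6]=?,scc[7]=?)
step 6: low=(low[0]=0,low[1]=1,low[2]=2,low[3]=2,low[4]=4,low[5]=5,low[6]=?,low[7]=?); scc=(scc[0]=0,scc[1]=2,scc[2]=1,scc[3]=1,scc[4]=3,scc[5]=4,scc[6]=?,scc[7]=?)
step 7: low=(low[0]=0,low[1]=1,low[2]=2,low[3]=2,low[4]=4,low[5]=5,low[6]=6,low[7]=?); scc=(scc[0]=0,scc[1]=2,scc[2]=1,scc[3]=1,scc[4]=3,scc[5]=4,scc[6]=5,scc[7]=?)
step 8: low=(low[0]=0,low[1]=1,low[2]=2,low[3]=2,low[4]=4,low[5]=5,low[6]=6,low[7]=7); scc=(scc[0]=0,scc[1]=2,scc[2]=1,scc[3]=1,scc[4]=3,scc[5]=4,scc[6]=5,scc[7]=6)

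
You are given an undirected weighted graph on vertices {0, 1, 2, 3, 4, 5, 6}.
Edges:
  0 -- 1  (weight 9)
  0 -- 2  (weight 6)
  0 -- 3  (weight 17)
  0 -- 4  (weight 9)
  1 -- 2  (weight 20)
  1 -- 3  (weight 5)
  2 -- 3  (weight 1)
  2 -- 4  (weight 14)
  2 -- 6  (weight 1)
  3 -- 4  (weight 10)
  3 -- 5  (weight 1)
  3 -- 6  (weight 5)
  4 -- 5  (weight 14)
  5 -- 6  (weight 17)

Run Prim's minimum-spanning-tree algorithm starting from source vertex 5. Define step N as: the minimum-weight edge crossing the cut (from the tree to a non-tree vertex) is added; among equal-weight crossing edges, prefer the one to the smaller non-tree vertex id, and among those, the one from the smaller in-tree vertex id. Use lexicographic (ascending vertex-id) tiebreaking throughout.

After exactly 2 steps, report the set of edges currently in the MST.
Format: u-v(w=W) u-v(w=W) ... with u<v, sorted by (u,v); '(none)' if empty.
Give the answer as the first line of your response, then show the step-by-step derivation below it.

2-3(w=1) 3-5(w=1)

step 1: add edge 3-5 (w=1); MST = {3-5(w=1)}
step 2: add edge 2-3 (w=1); MST = {2-3(w=1) 3-5(w=1)}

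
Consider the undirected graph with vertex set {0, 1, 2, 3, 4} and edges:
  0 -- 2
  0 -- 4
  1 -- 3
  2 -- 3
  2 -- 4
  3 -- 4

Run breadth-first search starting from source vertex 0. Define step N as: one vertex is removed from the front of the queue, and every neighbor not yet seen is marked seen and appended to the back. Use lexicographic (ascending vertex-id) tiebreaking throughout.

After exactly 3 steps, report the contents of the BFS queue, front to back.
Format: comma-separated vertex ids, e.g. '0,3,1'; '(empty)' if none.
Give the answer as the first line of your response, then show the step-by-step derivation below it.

3

step 1: dequeue 0; queue=[2,4]; order=0
step 2: dequeue 2; queue=[4,3]; order=0,2
step 3: dequeue 4; queue=[3]; order=0,2,4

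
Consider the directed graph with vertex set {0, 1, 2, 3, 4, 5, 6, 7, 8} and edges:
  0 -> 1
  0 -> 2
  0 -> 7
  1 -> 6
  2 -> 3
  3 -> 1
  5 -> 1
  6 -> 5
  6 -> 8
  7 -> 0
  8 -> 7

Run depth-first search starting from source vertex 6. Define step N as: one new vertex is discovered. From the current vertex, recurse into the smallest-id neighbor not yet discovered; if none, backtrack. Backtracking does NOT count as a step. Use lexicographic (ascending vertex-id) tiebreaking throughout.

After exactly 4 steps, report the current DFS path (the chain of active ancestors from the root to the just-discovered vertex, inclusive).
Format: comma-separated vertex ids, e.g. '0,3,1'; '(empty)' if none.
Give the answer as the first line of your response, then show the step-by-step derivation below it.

6,8

step 1: discover 6; path=6; order=6
step 2: discover 5; path=6>5; order=6,5
step 3: discover 1; path=6>5>1; order=6,5,1
step 4: discover 8; path=6>8; order=6,5,1,8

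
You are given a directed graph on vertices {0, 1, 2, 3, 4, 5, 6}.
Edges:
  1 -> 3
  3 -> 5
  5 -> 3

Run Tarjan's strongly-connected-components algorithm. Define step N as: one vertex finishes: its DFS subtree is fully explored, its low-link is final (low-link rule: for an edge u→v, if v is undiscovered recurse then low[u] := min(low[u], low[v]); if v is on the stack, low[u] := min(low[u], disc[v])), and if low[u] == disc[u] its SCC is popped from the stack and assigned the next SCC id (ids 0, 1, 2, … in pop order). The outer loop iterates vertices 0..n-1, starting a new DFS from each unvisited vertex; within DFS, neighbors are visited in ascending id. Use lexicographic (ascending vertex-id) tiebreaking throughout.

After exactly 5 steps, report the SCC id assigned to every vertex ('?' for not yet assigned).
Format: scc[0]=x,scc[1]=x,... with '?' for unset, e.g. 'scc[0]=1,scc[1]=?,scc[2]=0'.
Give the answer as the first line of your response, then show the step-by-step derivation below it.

scc[0]=0,scc[1]=2,scc[2]=3,scc[3]=1,scc[4]=?,scc[5]=1,scc[6]=?

step 1: low=(low[0]=0,low[1]=?,low[2]=?,low[3]=?,low[4]=?,low[5]=?,low[6]=?); scc=(scc[0]=0,scc[1]=?,scc[2]=?,scc[3]=?,scc[4]=?,scc[5]=?,scc[6]=?)
step 2: low=(low[0]=0,low[1]=1,low[2]=?,low[3]=2,low[4]=?,low[5]=2,low[6]=?); scc=(scc[0]=0,scc[1]=?,scc[2]=?,scc[3]=?,scc[4]=?,scc[5]=?,scc[6]=?)
step 3: low=(low[0]=0,low[1]=1,low[2]=?,low[3]=2,low[4]=?,low[5]=2,low[6]=?); scc=(scc[0]=0,scc[1]=?,scc[2]=?,scc[3]=1,scc[4]=?,scc[5]=1,scc[6]=?)
step 4: low=(low[0]=0,low[1]=1,low[2]=?,low[3]=2,low[4]=?,low[5]=2,low[6]=?); scc=(scc[0]=0,scc[1]=2,scc[2]=?,scc[3]=1,scc[4]=?,scc[5]=1,scc[6]=?)
step 5: low=(low[0]=0,low[1]=1,low[2]=4,low[3]=2,low[4]=?,low[5]=2,low[6]=?); scc=(scc[0]=0,scc[1]=2,scc[2]=3,scc[3]=1,scc[4]=?,scc[5]=1,scc[6]=?)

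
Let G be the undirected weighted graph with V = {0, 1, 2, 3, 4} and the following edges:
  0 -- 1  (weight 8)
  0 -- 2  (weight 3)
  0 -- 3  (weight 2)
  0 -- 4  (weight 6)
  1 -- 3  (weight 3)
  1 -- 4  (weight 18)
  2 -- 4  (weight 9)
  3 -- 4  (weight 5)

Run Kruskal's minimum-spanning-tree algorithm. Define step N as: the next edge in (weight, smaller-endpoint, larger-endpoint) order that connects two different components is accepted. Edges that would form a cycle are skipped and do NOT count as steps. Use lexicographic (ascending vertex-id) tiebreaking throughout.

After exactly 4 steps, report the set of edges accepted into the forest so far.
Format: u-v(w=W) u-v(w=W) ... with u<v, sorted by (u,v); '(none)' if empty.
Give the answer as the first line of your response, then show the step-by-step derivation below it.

0-2(w=3) 0-3(w=2) 1-3(w=3) 3-4(w=5)

step 1: add edge 0-3 (w=2); MST = {0-3(w=2)}
step 2: add edge 0-2 (w=3); MST = {0-2(w=3) 0-3(w=2)}
step 3: add edge 1-3 (w=3); MST = {0-2(w=3) 0-3(w=2) 1-3(w=3)}
step 4: add edge 3-4 (w=5); MST = {0-2(w=3) 0-3(w=2) 1-3(w=3) 3-4(w=5)}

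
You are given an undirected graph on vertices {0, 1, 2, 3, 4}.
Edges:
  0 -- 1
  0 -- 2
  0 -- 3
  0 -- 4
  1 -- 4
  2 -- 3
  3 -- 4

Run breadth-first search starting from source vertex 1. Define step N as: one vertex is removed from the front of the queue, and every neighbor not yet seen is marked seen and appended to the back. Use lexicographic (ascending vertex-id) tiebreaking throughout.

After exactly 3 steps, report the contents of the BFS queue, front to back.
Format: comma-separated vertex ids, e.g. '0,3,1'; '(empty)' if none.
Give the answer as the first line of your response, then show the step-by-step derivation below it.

2,3

step 1: dequeue 1; queue=[0,4]; order=1
step 2: dequeue 0; queue=[4,2,3]; order=1,0
step 3: dequeue 4; queue=[2,3]; order=1,0,4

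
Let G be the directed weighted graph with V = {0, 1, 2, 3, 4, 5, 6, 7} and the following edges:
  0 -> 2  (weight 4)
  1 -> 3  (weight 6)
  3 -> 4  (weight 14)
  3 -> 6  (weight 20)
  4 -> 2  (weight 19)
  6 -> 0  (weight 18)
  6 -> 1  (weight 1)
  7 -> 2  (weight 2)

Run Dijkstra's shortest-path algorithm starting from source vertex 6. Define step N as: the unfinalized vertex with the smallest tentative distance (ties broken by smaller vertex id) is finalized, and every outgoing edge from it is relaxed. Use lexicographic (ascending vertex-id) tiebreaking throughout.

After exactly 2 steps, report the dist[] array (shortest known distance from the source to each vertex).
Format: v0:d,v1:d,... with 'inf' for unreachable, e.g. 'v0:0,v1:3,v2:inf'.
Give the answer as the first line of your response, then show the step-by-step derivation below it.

v0:18,v1:1,v2:inf,v3:7,v4:inf,v5:inf,v6:0,v7:inf

step 1: dist = v0:18,v1:1,v2:inf,v3:inf,v4:inf,v5:inf,v6:0,v7:inf
step 2: dist = v0:18,v1:1,v2:inf,v3:7,v4:inf,v5:inf,v6:0,v7:inf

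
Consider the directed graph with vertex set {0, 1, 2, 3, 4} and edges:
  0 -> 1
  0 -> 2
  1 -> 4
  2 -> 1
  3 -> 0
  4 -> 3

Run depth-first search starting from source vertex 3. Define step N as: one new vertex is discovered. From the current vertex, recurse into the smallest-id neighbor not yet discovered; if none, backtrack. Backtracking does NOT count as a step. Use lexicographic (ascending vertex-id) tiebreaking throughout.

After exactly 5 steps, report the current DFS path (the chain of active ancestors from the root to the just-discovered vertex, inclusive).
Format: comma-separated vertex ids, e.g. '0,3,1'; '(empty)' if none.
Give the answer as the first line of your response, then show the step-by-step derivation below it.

3,0,2

step 1: discover 3; path=3; order=3
step 2: discover 0; path=3>0; order=3,0
step 3: discover 1; path=3>0>1; order=3,0,1
step 4: discover 4; path=3>0>1>4; order=3,0,1,4
step 5: discover 2; path=3>0>2; order=3,0,1,4,2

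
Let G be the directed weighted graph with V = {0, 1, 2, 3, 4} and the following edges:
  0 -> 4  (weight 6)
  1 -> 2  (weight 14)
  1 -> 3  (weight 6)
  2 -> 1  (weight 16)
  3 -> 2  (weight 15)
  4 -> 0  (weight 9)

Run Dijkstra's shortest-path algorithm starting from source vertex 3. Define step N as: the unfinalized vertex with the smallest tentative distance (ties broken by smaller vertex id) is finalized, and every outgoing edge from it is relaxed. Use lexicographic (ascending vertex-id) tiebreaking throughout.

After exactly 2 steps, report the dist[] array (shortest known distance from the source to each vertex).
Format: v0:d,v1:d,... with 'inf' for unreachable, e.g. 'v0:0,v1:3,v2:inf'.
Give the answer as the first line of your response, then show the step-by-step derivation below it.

v0:inf,v1:31,v2:15,v3:0,v4:inf

step 1: dist = v0:inf,v1:inf,v2:15,v3:0,v4:inf
step 2: dist = v0:inf,v1:31,v2:15,v3:0,v4:inf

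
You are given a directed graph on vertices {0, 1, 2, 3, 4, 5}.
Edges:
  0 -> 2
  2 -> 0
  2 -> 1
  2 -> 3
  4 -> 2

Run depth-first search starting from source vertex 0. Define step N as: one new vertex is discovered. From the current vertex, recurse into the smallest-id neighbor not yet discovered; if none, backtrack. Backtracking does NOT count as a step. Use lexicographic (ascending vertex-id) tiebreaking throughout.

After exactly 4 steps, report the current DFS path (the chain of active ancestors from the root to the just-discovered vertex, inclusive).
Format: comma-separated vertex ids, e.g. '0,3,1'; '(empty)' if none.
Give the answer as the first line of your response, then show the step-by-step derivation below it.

0,2,3

step 1: discover 0; path=0; order=0
step 2: discover 2; path=0>2; order=0,2
step 3: discover 1; path=0>2>1; order=0,2,1
step 4: discover 3; path=0>2>3; order=0,2,1,3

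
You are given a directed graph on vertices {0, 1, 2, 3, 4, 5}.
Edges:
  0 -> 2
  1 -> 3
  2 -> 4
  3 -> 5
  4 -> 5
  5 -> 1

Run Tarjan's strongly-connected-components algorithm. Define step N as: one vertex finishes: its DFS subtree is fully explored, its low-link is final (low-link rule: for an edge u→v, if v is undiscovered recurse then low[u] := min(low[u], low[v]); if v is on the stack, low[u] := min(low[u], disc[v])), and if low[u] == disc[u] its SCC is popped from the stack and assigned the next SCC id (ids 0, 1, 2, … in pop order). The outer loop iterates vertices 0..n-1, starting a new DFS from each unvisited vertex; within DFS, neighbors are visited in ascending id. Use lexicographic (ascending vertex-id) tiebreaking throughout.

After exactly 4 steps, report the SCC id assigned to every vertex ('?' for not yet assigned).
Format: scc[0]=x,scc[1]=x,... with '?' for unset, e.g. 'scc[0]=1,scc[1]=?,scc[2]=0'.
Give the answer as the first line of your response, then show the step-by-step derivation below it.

scc[0]=?,scc[1]=0,scc[2]=?,scc[3]=0,scc[4]=1,scc[5]=0

step 1: low=(low[0]=0,low[1]=4,low[2]=1,low[3]=3,low[4]=2,low[5]=3); scc=(scc[0]=?,scc[1]=?,scc[2]=?,scc[3]=?,scc[4]=?,scc[5]=?)
step 2: low=(low[0]=0,low[1]=3,low[2]=1,low[3]=3,low[4]=2,low[5]=3); scc=(scc[0]=?,scc[1]=?,scc[2]=?,scc[3]=?,scc[4]=?,scc[5]=?)
step 3: low=(low[0]=0,low[1]=3,low[2]=1,low[3]=3,low[4]=2,low[5]=3); scc=(scc[0]=?,scc[1]=0,scc[2]=?,scc[3]=0,scc[4]=?,scc[5]=0)
step 4: low=(low[0]=0,low[1]=3,low[2]=1,low[3]=3,low[4]=2,low[5]=3); scc=(scc[0]=?,scc[1]=0,scc[2]=?,scc[3]=0,scc[4]=1,scc[5]=0)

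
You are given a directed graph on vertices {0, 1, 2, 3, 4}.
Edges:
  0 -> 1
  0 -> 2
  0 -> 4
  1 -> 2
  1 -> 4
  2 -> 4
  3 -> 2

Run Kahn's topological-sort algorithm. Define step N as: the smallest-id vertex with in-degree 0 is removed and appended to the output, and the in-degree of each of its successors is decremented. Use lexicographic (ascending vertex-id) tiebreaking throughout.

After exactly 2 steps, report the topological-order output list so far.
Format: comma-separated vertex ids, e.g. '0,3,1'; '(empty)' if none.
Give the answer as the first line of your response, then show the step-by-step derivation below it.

0,1

step 1: output 0; order=[0]; indeg=(0,0,2,0,2)
step 2: output 1; order=[0,1]; indeg=(0,0,1,0,1)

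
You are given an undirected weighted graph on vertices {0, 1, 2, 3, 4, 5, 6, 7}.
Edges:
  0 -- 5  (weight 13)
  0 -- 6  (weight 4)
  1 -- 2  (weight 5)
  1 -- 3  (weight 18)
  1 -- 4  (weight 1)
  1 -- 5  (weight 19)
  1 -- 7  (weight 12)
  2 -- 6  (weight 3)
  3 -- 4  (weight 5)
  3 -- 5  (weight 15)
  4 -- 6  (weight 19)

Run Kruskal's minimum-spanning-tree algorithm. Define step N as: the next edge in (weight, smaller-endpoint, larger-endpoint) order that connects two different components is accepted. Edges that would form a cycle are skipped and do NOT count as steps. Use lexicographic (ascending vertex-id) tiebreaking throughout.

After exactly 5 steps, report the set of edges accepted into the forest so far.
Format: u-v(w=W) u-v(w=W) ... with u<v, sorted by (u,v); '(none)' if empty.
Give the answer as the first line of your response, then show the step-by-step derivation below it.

0-6(w=4) 1-2(w=5) 1-4(w=1) 2-6(w=3) 3-4(w=5)

step 1: add edge 1-4 (w=1); MST = {1-4(w=1)}
step 2: add edge 2-6 (w=3); MST = {1-4(w=1) 2-6(w=3)}
step 3: add edge 0-6 (w=4); MST = {0-6(w=4) 1-4(w=1) 2-6(w=3)}
step 4: add edge 1-2 (w=5); MST = {0-6(w=4) 1-2(w=5) 1-4(w=1) 2-6(w=3)}
step 5: add edge 3-4 (w=5); MST = {0-6(w=4) 1-2(w=5) 1-4(w=1) 2-6(w=3) 3-4(w=5)}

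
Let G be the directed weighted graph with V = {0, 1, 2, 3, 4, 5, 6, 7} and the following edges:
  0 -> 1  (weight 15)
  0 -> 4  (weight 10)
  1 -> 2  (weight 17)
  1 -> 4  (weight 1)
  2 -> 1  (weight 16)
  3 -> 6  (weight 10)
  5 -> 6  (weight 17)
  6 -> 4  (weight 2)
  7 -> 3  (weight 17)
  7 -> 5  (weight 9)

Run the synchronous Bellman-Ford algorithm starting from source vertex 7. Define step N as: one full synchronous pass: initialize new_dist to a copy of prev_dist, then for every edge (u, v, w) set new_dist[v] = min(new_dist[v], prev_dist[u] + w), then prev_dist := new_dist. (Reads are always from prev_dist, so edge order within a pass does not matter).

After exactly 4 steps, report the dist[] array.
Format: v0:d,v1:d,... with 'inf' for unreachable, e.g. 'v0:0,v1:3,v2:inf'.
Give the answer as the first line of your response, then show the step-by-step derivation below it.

v0:inf,v1:inf,v2:inf,v3:17,v4:28,v5:9,v6:26,v7:0

step 1: dist = v0:inf,v1:inf,v2:inf,v3:17,v4:inf,v5:9,v6:inf,v7:0
step 2: dist = v0:inf,v1:inf,v2:inf,v3:17,v4:inf,v5:9,v6:26,v7:0
step 3: dist = v0:inf,v1:inf,v2:inf,v3:17,v4:28,v5:9,v6:26,v7:0
step 4: dist = v0:inf,v1:inf,v2:inf,v3:17,v4:28,v5:9,v6:26,v7:0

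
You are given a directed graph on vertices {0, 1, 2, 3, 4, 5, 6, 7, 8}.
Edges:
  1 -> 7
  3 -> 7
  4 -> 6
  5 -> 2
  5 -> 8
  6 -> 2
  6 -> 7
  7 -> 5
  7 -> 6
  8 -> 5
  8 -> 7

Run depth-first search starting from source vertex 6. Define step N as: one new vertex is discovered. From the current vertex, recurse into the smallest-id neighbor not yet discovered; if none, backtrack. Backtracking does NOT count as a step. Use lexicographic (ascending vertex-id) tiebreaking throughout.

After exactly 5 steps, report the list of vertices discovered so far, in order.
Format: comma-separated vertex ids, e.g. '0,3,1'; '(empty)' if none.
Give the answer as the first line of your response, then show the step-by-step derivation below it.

6,2,7,5,8

step 1: discover 6; path=6; order=6
step 2: discover 2; path=6>2; order=6,2
step 3: discover 7; path=6>7; order=6,2,7
step 4: discover 5; path=6>7>5; order=6,2,7,5
step 5: discover 8; path=6>7>5>8; order=6,2,7,5,8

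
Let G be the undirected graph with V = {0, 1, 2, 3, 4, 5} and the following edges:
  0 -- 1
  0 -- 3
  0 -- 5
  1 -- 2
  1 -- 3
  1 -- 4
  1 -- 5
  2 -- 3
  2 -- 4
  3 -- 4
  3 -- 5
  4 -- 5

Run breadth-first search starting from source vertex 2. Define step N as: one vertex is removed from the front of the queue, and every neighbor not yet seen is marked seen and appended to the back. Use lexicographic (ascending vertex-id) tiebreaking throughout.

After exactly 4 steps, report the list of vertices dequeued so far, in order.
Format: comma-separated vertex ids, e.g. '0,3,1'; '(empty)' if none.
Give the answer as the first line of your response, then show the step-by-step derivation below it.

2,1,3,4

step 1: dequeue 2; queue=[1,3,4]; order=2
step 2: dequeue 1; queue=[3,4,0,5]; order=2,1
step 3: dequeue 3; queue=[4,0,5]; order=2,1,3
step 4: dequeue 4; queue=[0,5]; order=2,1,3,4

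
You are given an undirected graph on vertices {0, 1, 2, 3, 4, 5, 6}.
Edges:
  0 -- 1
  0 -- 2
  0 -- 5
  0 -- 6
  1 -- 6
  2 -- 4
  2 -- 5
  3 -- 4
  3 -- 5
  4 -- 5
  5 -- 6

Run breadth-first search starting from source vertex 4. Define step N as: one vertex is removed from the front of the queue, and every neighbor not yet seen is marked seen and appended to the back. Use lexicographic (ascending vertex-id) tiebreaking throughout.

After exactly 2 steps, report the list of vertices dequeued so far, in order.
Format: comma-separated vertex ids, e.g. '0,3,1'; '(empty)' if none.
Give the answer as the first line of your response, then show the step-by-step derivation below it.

4,2

step 1: dequeue 4; queue=[2,3,5]; order=4
step 2: dequeue 2; queue=[3,5,0]; order=4,2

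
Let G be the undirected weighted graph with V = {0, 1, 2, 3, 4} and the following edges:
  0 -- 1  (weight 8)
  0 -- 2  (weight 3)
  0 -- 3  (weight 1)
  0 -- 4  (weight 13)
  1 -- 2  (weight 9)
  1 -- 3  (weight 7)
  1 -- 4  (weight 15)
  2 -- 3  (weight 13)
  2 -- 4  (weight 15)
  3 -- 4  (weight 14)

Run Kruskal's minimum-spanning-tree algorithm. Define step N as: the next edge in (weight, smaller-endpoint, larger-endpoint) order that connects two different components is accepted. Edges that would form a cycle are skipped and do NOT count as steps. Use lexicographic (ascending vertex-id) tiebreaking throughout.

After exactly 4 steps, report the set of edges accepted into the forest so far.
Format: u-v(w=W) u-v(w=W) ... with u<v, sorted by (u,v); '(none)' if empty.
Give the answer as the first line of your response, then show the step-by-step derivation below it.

0-2(w=3) 0-3(w=1) 0-4(w=13) 1-3(w=7)

step 1: add edge 0-3 (w=1); MST = {0-3(w=1)}
step 2: add edge 0-2 (w=3); MST = {0-2(w=3) 0-3(w=1)}
step 3: add edge 1-3 (w=7); MST = {0-2(w=3) 0-3(w=1) 1-3(w=7)}
step 4: add edge 0-4 (w=13); MST = {0-2(w=3) 0-3(w=1) 0-4(w=13) 1-3(w=7)}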